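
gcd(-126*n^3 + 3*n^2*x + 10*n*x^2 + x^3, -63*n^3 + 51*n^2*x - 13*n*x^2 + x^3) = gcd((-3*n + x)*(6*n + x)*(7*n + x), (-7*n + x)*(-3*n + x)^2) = -3*n + x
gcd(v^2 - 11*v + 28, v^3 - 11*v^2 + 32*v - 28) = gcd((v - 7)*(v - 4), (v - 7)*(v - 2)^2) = v - 7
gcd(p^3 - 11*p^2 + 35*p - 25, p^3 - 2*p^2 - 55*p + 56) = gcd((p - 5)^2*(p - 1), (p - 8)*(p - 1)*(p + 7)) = p - 1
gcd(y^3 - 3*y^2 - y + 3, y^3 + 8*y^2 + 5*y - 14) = y - 1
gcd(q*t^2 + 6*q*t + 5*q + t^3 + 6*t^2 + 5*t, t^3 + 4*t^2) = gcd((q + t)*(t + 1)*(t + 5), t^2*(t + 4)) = 1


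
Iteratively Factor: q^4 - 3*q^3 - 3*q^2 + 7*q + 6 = (q + 1)*(q^3 - 4*q^2 + q + 6) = (q - 3)*(q + 1)*(q^2 - q - 2) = (q - 3)*(q + 1)^2*(q - 2)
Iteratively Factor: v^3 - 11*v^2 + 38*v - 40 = (v - 2)*(v^2 - 9*v + 20) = (v - 5)*(v - 2)*(v - 4)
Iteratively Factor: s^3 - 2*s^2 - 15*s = (s - 5)*(s^2 + 3*s) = s*(s - 5)*(s + 3)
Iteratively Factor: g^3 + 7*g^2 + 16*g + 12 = (g + 2)*(g^2 + 5*g + 6) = (g + 2)*(g + 3)*(g + 2)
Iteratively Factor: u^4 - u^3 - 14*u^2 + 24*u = (u - 3)*(u^3 + 2*u^2 - 8*u) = (u - 3)*(u - 2)*(u^2 + 4*u) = (u - 3)*(u - 2)*(u + 4)*(u)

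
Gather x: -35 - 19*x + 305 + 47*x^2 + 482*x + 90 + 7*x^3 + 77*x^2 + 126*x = 7*x^3 + 124*x^2 + 589*x + 360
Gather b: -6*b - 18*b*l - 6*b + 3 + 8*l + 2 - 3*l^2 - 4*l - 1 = b*(-18*l - 12) - 3*l^2 + 4*l + 4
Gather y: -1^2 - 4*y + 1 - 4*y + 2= 2 - 8*y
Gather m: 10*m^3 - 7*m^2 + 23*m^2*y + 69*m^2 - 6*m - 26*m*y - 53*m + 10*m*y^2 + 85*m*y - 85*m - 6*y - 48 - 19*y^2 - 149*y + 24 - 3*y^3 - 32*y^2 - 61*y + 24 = 10*m^3 + m^2*(23*y + 62) + m*(10*y^2 + 59*y - 144) - 3*y^3 - 51*y^2 - 216*y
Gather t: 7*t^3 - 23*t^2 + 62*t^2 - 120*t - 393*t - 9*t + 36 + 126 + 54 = 7*t^3 + 39*t^2 - 522*t + 216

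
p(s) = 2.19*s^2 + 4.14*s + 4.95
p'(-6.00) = -22.14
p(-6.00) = 58.95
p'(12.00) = 56.70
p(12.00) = 369.99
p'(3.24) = 18.33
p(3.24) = 41.35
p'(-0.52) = 1.86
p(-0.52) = 3.39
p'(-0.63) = 1.38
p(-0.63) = 3.21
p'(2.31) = 14.26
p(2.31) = 26.20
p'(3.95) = 21.44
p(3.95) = 55.47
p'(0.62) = 6.86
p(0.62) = 8.36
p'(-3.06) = -9.26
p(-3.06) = 12.79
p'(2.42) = 14.74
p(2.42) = 27.79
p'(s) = 4.38*s + 4.14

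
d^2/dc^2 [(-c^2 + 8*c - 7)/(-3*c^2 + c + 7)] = 2*(-69*c^3 + 252*c^2 - 567*c + 259)/(27*c^6 - 27*c^5 - 180*c^4 + 125*c^3 + 420*c^2 - 147*c - 343)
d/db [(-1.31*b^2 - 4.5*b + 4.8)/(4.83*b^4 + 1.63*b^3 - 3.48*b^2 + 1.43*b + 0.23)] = (12.6546*b^5 + 67.3403*b^4 - 78.066*b^3 - 41.0053*b^2 + 32.8054*b - 7.899)/(23.3289*b^8 + 15.7458*b^7 - 30.9599*b^6 + 2.469*b^5 + 18.994*b^4 - 9.203*b^3 + 0.4441*b^2 + 0.6578*b + 0.0529)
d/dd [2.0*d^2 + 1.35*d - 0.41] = 4.0*d + 1.35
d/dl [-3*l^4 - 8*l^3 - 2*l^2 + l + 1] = -12*l^3 - 24*l^2 - 4*l + 1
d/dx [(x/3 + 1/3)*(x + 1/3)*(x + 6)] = x^2 + 44*x/9 + 25/9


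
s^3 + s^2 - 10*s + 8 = (s - 2)*(s - 1)*(s + 4)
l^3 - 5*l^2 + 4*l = l*(l - 4)*(l - 1)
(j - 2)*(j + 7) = j^2 + 5*j - 14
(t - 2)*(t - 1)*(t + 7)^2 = t^4 + 11*t^3 + 9*t^2 - 119*t + 98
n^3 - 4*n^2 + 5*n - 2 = (n - 2)*(n - 1)^2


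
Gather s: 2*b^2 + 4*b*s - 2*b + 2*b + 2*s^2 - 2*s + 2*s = 2*b^2 + 4*b*s + 2*s^2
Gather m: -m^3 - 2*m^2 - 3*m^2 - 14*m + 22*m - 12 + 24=-m^3 - 5*m^2 + 8*m + 12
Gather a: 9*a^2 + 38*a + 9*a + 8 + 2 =9*a^2 + 47*a + 10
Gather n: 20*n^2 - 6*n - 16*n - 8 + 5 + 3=20*n^2 - 22*n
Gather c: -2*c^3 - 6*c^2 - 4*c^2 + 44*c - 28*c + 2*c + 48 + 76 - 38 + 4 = -2*c^3 - 10*c^2 + 18*c + 90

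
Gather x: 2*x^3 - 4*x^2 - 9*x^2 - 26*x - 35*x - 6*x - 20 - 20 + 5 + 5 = 2*x^3 - 13*x^2 - 67*x - 30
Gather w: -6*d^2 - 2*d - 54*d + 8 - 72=-6*d^2 - 56*d - 64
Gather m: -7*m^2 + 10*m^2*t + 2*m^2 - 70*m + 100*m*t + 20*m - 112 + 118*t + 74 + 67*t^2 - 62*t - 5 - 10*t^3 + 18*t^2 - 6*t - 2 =m^2*(10*t - 5) + m*(100*t - 50) - 10*t^3 + 85*t^2 + 50*t - 45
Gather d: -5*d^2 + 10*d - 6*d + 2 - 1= -5*d^2 + 4*d + 1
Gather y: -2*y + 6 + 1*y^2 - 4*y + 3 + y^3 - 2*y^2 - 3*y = y^3 - y^2 - 9*y + 9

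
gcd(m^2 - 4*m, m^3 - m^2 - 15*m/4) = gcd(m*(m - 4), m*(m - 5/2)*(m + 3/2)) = m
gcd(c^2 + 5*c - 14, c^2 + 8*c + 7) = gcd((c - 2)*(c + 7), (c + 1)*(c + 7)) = c + 7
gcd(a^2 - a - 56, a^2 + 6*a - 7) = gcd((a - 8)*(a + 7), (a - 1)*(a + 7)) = a + 7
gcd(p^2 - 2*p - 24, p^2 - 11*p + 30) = p - 6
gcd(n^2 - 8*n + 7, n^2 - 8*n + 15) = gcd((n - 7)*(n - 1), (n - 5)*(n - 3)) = 1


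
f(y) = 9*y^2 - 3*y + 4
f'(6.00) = 105.00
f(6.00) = 310.00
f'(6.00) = 105.00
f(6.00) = 310.00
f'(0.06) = -1.92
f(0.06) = 3.85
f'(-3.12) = -59.16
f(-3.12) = 100.97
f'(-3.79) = -71.22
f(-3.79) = 144.65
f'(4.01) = 69.18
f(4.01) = 136.69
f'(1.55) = 24.90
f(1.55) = 20.97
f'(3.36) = 57.48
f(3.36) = 95.53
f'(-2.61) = -49.98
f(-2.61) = 73.14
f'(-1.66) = -32.88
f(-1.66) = 33.78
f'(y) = 18*y - 3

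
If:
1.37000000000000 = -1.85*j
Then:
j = -0.74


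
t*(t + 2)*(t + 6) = t^3 + 8*t^2 + 12*t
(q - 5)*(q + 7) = q^2 + 2*q - 35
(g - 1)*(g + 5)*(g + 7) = g^3 + 11*g^2 + 23*g - 35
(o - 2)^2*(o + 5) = o^3 + o^2 - 16*o + 20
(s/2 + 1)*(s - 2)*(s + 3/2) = s^3/2 + 3*s^2/4 - 2*s - 3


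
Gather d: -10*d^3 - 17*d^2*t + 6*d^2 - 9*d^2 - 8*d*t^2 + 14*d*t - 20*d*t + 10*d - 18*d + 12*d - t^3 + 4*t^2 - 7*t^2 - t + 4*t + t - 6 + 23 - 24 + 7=-10*d^3 + d^2*(-17*t - 3) + d*(-8*t^2 - 6*t + 4) - t^3 - 3*t^2 + 4*t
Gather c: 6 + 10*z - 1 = 10*z + 5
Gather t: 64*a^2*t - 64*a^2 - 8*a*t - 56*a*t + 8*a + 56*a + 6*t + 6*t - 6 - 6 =-64*a^2 + 64*a + t*(64*a^2 - 64*a + 12) - 12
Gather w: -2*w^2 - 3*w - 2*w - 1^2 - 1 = -2*w^2 - 5*w - 2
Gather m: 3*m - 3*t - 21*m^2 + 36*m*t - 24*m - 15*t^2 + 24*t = -21*m^2 + m*(36*t - 21) - 15*t^2 + 21*t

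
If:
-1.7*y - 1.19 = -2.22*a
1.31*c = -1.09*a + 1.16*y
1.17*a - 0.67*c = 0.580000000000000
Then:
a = 0.17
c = -0.56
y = -0.47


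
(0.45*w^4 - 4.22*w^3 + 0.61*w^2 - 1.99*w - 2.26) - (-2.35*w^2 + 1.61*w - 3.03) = 0.45*w^4 - 4.22*w^3 + 2.96*w^2 - 3.6*w + 0.77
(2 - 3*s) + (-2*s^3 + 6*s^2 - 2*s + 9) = -2*s^3 + 6*s^2 - 5*s + 11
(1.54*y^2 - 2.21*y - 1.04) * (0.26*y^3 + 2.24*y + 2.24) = 0.4004*y^5 - 0.5746*y^4 + 3.1792*y^3 - 1.5008*y^2 - 7.28*y - 2.3296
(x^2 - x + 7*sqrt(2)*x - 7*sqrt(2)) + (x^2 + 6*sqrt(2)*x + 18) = 2*x^2 - x + 13*sqrt(2)*x - 7*sqrt(2) + 18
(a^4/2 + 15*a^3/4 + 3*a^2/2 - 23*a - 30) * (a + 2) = a^5/2 + 19*a^4/4 + 9*a^3 - 20*a^2 - 76*a - 60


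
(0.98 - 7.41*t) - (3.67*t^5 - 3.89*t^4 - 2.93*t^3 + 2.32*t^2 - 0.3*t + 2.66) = -3.67*t^5 + 3.89*t^4 + 2.93*t^3 - 2.32*t^2 - 7.11*t - 1.68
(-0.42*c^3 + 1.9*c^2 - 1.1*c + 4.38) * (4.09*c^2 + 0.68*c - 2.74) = -1.7178*c^5 + 7.4854*c^4 - 2.0562*c^3 + 11.9602*c^2 + 5.9924*c - 12.0012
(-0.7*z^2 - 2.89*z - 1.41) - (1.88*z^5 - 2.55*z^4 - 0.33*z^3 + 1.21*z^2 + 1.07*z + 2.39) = -1.88*z^5 + 2.55*z^4 + 0.33*z^3 - 1.91*z^2 - 3.96*z - 3.8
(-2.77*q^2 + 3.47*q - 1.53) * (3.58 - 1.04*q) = 2.8808*q^3 - 13.5254*q^2 + 14.0138*q - 5.4774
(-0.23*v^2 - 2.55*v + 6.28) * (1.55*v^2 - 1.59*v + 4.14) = -0.3565*v^4 - 3.5868*v^3 + 12.8363*v^2 - 20.5422*v + 25.9992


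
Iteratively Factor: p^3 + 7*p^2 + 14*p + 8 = (p + 4)*(p^2 + 3*p + 2) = (p + 1)*(p + 4)*(p + 2)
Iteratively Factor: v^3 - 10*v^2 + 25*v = (v - 5)*(v^2 - 5*v) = v*(v - 5)*(v - 5)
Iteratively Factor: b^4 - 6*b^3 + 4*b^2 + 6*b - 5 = (b - 1)*(b^3 - 5*b^2 - b + 5) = (b - 1)^2*(b^2 - 4*b - 5) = (b - 1)^2*(b + 1)*(b - 5)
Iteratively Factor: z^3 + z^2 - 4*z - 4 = (z - 2)*(z^2 + 3*z + 2) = (z - 2)*(z + 1)*(z + 2)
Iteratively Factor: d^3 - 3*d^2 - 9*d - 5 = (d + 1)*(d^2 - 4*d - 5) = (d + 1)^2*(d - 5)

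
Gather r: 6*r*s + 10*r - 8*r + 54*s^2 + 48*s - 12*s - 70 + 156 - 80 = r*(6*s + 2) + 54*s^2 + 36*s + 6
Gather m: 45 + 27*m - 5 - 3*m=24*m + 40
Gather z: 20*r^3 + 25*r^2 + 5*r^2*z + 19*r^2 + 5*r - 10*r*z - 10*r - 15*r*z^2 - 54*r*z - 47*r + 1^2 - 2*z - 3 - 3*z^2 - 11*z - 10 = 20*r^3 + 44*r^2 - 52*r + z^2*(-15*r - 3) + z*(5*r^2 - 64*r - 13) - 12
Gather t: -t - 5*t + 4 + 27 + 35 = 66 - 6*t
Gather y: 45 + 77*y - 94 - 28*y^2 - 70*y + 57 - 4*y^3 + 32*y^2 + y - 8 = -4*y^3 + 4*y^2 + 8*y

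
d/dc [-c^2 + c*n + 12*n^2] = -2*c + n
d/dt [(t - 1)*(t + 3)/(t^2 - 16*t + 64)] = 2*(-9*t - 5)/(t^3 - 24*t^2 + 192*t - 512)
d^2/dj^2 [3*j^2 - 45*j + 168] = 6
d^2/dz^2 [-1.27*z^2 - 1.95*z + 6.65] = -2.54000000000000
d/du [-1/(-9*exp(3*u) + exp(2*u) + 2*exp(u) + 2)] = (-27*exp(2*u) + 2*exp(u) + 2)*exp(u)/(-9*exp(3*u) + exp(2*u) + 2*exp(u) + 2)^2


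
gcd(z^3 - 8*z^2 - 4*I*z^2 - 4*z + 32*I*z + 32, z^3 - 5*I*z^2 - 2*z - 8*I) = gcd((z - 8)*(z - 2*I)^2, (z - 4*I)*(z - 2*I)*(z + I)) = z - 2*I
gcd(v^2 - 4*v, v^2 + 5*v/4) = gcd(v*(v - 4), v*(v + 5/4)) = v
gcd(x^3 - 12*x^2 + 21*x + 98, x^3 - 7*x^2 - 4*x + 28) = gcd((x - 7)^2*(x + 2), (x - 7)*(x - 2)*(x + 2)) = x^2 - 5*x - 14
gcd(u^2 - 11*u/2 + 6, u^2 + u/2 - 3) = u - 3/2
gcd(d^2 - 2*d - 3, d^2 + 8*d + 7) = d + 1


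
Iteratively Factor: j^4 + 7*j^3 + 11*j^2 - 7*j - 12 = (j + 4)*(j^3 + 3*j^2 - j - 3) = (j + 3)*(j + 4)*(j^2 - 1) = (j - 1)*(j + 3)*(j + 4)*(j + 1)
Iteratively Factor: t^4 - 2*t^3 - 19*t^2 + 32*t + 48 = (t - 3)*(t^3 + t^2 - 16*t - 16) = (t - 3)*(t + 1)*(t^2 - 16) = (t - 4)*(t - 3)*(t + 1)*(t + 4)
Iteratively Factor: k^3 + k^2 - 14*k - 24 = (k + 2)*(k^2 - k - 12) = (k + 2)*(k + 3)*(k - 4)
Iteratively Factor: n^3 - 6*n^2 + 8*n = (n)*(n^2 - 6*n + 8) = n*(n - 4)*(n - 2)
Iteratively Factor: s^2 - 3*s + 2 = (s - 1)*(s - 2)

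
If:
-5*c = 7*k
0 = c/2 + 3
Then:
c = -6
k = 30/7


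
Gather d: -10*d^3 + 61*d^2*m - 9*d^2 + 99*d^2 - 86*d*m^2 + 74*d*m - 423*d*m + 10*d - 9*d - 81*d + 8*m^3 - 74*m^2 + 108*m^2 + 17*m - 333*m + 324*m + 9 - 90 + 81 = -10*d^3 + d^2*(61*m + 90) + d*(-86*m^2 - 349*m - 80) + 8*m^3 + 34*m^2 + 8*m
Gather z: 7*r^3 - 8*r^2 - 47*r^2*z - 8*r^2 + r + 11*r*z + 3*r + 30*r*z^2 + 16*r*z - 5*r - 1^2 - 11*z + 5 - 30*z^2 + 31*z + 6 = 7*r^3 - 16*r^2 - r + z^2*(30*r - 30) + z*(-47*r^2 + 27*r + 20) + 10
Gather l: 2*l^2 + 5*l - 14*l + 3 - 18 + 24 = 2*l^2 - 9*l + 9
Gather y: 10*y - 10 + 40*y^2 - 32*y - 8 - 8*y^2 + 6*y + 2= 32*y^2 - 16*y - 16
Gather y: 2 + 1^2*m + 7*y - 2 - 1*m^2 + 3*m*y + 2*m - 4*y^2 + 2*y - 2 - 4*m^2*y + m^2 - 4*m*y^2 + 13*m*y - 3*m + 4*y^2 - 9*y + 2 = -4*m*y^2 + y*(-4*m^2 + 16*m)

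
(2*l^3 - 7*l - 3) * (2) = 4*l^3 - 14*l - 6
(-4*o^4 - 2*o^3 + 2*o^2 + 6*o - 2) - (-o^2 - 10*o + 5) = -4*o^4 - 2*o^3 + 3*o^2 + 16*o - 7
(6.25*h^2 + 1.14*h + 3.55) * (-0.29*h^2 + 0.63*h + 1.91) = -1.8125*h^4 + 3.6069*h^3 + 11.6262*h^2 + 4.4139*h + 6.7805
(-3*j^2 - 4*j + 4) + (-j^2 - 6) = -4*j^2 - 4*j - 2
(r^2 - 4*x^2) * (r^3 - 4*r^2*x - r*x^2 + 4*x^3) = r^5 - 4*r^4*x - 5*r^3*x^2 + 20*r^2*x^3 + 4*r*x^4 - 16*x^5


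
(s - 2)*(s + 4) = s^2 + 2*s - 8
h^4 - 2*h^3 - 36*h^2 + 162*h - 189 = (h - 3)^3*(h + 7)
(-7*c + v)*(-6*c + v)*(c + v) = 42*c^3 + 29*c^2*v - 12*c*v^2 + v^3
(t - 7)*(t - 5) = t^2 - 12*t + 35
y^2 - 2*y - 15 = (y - 5)*(y + 3)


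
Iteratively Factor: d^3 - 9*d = (d - 3)*(d^2 + 3*d) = d*(d - 3)*(d + 3)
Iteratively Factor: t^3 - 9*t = (t + 3)*(t^2 - 3*t) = (t - 3)*(t + 3)*(t)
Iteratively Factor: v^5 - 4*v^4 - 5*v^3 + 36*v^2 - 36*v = (v - 3)*(v^4 - v^3 - 8*v^2 + 12*v) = (v - 3)*(v - 2)*(v^3 + v^2 - 6*v) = (v - 3)*(v - 2)*(v + 3)*(v^2 - 2*v) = (v - 3)*(v - 2)^2*(v + 3)*(v)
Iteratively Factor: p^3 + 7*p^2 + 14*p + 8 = (p + 4)*(p^2 + 3*p + 2) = (p + 1)*(p + 4)*(p + 2)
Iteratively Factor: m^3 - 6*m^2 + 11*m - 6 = (m - 1)*(m^2 - 5*m + 6) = (m - 2)*(m - 1)*(m - 3)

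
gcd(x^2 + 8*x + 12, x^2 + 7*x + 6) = x + 6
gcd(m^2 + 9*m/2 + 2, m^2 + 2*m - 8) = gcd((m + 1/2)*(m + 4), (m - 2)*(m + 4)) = m + 4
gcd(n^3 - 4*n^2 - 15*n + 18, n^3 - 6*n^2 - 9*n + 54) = n^2 - 3*n - 18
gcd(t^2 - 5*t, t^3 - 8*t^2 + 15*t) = t^2 - 5*t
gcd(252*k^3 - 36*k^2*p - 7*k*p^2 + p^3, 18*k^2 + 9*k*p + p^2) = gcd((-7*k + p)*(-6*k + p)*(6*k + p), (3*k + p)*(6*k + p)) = 6*k + p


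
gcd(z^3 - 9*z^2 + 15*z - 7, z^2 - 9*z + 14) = z - 7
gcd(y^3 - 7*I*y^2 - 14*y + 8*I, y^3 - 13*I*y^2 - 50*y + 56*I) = y^2 - 6*I*y - 8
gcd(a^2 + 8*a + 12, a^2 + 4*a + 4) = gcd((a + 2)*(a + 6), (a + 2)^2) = a + 2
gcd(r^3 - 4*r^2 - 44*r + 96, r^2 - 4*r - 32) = r - 8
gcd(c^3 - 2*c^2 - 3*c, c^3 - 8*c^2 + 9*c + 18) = c^2 - 2*c - 3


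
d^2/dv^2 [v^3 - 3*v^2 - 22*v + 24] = 6*v - 6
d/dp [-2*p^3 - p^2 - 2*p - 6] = -6*p^2 - 2*p - 2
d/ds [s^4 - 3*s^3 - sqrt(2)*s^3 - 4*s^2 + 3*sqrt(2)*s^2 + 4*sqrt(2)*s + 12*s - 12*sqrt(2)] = 4*s^3 - 9*s^2 - 3*sqrt(2)*s^2 - 8*s + 6*sqrt(2)*s + 4*sqrt(2) + 12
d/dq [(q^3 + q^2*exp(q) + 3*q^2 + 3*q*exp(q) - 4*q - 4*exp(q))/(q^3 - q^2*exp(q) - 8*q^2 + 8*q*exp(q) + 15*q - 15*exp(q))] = ((q^3 - q^2*exp(q) - 8*q^2 + 8*q*exp(q) + 15*q - 15*exp(q))*(q^2*exp(q) + 3*q^2 + 5*q*exp(q) + 6*q - exp(q) - 4) + (q^3 + q^2*exp(q) + 3*q^2 + 3*q*exp(q) - 4*q - 4*exp(q))*(q^2*exp(q) - 3*q^2 - 6*q*exp(q) + 16*q + 7*exp(q) - 15))/(q^3 - q^2*exp(q) - 8*q^2 + 8*q*exp(q) + 15*q - 15*exp(q))^2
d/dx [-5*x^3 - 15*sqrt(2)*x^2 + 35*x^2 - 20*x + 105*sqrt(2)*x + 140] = -15*x^2 - 30*sqrt(2)*x + 70*x - 20 + 105*sqrt(2)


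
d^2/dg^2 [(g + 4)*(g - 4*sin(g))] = 2*(2*g + 8)*sin(g) - 8*cos(g) + 2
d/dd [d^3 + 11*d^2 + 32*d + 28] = 3*d^2 + 22*d + 32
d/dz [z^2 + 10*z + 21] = 2*z + 10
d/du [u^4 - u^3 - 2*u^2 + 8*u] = 4*u^3 - 3*u^2 - 4*u + 8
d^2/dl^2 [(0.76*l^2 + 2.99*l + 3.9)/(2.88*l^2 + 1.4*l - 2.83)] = (43.471872*l^3 + 231.254784*l^2 + 240.566976*l + 114.727408)/(23.887872*l^6 + 34.83648*l^5 - 53.485056*l^4 - 65.71936*l^3 + 52.556496*l^2 + 33.63738*l - 22.665187)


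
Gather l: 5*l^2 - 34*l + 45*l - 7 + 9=5*l^2 + 11*l + 2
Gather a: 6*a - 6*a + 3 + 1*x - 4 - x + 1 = 0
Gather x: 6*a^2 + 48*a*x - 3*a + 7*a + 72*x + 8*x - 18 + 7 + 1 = 6*a^2 + 4*a + x*(48*a + 80) - 10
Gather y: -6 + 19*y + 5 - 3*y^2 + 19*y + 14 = -3*y^2 + 38*y + 13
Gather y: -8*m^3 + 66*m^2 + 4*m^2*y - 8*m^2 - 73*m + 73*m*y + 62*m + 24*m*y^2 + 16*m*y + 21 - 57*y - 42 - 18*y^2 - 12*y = -8*m^3 + 58*m^2 - 11*m + y^2*(24*m - 18) + y*(4*m^2 + 89*m - 69) - 21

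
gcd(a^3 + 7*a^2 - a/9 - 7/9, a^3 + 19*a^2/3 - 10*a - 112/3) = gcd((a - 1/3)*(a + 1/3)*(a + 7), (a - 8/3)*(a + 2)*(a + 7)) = a + 7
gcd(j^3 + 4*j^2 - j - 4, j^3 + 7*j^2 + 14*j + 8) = j^2 + 5*j + 4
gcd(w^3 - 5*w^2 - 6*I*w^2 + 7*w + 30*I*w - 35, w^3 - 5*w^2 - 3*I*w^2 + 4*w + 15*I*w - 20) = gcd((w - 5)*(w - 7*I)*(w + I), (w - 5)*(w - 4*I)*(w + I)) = w^2 + w*(-5 + I) - 5*I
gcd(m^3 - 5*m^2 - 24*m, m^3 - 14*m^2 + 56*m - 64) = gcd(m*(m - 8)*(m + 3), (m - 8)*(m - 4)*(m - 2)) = m - 8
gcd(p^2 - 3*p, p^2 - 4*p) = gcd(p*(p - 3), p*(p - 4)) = p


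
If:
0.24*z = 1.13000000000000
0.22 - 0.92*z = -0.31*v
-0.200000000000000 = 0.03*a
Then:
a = -6.67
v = 13.26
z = 4.71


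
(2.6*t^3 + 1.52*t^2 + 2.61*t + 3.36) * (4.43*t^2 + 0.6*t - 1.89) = 11.518*t^5 + 8.2936*t^4 + 7.5603*t^3 + 13.578*t^2 - 2.9169*t - 6.3504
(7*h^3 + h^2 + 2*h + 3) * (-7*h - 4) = -49*h^4 - 35*h^3 - 18*h^2 - 29*h - 12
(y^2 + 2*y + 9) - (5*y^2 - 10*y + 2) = -4*y^2 + 12*y + 7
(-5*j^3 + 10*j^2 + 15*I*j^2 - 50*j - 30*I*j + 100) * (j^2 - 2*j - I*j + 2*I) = -5*j^5 + 20*j^4 + 20*I*j^4 - 55*j^3 - 80*I*j^3 + 140*j^2 + 130*I*j^2 - 140*j - 200*I*j + 200*I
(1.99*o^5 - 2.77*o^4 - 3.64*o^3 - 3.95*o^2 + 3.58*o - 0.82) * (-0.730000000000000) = -1.4527*o^5 + 2.0221*o^4 + 2.6572*o^3 + 2.8835*o^2 - 2.6134*o + 0.5986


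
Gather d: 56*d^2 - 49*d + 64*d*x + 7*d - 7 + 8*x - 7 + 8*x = 56*d^2 + d*(64*x - 42) + 16*x - 14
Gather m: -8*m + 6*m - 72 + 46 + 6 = -2*m - 20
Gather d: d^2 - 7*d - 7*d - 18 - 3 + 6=d^2 - 14*d - 15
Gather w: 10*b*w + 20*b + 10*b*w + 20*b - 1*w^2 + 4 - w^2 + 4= 20*b*w + 40*b - 2*w^2 + 8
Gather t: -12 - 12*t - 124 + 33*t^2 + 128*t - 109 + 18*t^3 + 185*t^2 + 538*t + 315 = 18*t^3 + 218*t^2 + 654*t + 70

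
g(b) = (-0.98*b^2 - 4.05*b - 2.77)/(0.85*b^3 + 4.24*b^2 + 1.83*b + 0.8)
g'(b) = (-1.96*b - 4.05)/(0.85*b^3 + 4.24*b^2 + 1.83*b + 0.8) + (-2.55*b^2 - 8.48*b - 1.83)*(-0.98*b^2 - 4.05*b - 2.77)/(0.85*b^3 + 4.24*b^2 + 1.83*b + 0.8)^2 = (0.833*b^4 + 6.885*b^3 + 22.4421*b^2 + 21.9216*b + 1.8291)/(0.7225*b^6 + 7.208*b^5 + 21.0886*b^4 + 16.8784*b^3 + 10.1329*b^2 + 2.928*b + 0.64)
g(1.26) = -0.82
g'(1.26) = 0.61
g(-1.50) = 0.23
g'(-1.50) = 0.02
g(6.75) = -0.16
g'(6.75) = 0.02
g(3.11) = -0.34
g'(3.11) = 0.11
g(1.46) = -0.71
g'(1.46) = 0.47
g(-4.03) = -0.36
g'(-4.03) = 1.06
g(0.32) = -2.25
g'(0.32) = 3.33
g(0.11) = -3.06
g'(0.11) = 4.07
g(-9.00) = 0.16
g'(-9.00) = 0.02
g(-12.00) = 0.11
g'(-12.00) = 0.01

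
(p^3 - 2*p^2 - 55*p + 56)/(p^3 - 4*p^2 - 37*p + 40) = (p + 7)/(p + 5)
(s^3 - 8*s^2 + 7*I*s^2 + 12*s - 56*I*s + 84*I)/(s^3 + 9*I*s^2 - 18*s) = (s^3 + s^2*(-8 + 7*I) + 4*s*(3 - 14*I) + 84*I)/(s*(s^2 + 9*I*s - 18))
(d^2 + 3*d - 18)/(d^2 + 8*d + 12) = (d - 3)/(d + 2)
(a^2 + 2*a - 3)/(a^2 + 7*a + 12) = (a - 1)/(a + 4)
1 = 1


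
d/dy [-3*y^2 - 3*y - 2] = -6*y - 3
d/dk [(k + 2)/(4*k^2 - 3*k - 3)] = (4*k^2 - 3*k - (k + 2)*(8*k - 3) - 3)/(-4*k^2 + 3*k + 3)^2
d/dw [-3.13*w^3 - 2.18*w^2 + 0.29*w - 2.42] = -9.39*w^2 - 4.36*w + 0.29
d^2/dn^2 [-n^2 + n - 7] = -2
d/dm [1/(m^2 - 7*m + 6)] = (7 - 2*m)/(m^2 - 7*m + 6)^2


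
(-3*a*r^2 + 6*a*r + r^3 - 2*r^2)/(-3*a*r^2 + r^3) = (r - 2)/r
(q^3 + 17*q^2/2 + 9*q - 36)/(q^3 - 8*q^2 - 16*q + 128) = (q^2 + 9*q/2 - 9)/(q^2 - 12*q + 32)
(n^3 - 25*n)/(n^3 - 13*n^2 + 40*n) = (n + 5)/(n - 8)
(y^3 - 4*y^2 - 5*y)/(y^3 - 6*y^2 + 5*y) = (y + 1)/(y - 1)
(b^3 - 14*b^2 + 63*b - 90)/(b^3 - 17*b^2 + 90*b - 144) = (b - 5)/(b - 8)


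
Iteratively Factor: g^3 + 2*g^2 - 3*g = (g + 3)*(g^2 - g) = (g - 1)*(g + 3)*(g)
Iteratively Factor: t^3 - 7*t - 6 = (t + 2)*(t^2 - 2*t - 3) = (t - 3)*(t + 2)*(t + 1)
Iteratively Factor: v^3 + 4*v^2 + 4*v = (v + 2)*(v^2 + 2*v) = (v + 2)^2*(v)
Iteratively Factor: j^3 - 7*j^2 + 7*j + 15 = (j - 5)*(j^2 - 2*j - 3) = (j - 5)*(j + 1)*(j - 3)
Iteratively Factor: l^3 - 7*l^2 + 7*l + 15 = (l - 5)*(l^2 - 2*l - 3) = (l - 5)*(l - 3)*(l + 1)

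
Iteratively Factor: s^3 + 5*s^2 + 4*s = (s + 1)*(s^2 + 4*s) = (s + 1)*(s + 4)*(s)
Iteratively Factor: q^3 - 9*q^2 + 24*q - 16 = (q - 4)*(q^2 - 5*q + 4) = (q - 4)*(q - 1)*(q - 4)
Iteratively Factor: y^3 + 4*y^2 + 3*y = (y + 3)*(y^2 + y) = y*(y + 3)*(y + 1)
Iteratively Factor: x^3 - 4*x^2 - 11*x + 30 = (x - 5)*(x^2 + x - 6) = (x - 5)*(x + 3)*(x - 2)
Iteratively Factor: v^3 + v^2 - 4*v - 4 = (v + 2)*(v^2 - v - 2) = (v + 1)*(v + 2)*(v - 2)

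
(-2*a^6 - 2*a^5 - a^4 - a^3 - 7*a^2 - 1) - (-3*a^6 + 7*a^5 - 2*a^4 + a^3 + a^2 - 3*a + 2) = a^6 - 9*a^5 + a^4 - 2*a^3 - 8*a^2 + 3*a - 3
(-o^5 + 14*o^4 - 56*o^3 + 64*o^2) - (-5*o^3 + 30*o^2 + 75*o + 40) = -o^5 + 14*o^4 - 51*o^3 + 34*o^2 - 75*o - 40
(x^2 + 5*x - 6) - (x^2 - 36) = 5*x + 30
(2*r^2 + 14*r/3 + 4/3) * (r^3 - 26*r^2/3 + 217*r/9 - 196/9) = 2*r^5 - 38*r^4/3 + 82*r^3/9 + 1550*r^2/27 - 1876*r/27 - 784/27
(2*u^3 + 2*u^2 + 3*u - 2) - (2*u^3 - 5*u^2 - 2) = 7*u^2 + 3*u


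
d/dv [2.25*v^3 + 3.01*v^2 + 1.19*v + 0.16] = 6.75*v^2 + 6.02*v + 1.19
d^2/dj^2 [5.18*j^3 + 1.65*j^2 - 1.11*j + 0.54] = 31.08*j + 3.3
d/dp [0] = 0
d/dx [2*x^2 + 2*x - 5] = 4*x + 2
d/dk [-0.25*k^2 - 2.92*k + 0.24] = -0.5*k - 2.92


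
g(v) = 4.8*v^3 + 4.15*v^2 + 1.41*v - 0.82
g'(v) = 14.4*v^2 + 8.3*v + 1.41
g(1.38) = 21.64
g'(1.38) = 40.29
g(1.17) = 14.20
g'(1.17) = 30.83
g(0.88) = 6.91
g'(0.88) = 19.87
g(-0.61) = -1.23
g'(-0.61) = 1.71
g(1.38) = 21.64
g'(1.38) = 40.29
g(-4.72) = -419.76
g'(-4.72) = 283.04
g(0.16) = -0.47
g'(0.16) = 3.11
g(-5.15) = -553.65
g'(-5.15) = 340.59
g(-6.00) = -896.68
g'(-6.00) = 470.01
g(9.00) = 3847.22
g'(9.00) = 1242.51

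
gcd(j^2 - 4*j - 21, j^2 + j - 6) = j + 3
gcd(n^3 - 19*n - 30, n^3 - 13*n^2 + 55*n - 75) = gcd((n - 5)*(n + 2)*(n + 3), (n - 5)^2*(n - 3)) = n - 5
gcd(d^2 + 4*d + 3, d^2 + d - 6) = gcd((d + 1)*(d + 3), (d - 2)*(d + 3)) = d + 3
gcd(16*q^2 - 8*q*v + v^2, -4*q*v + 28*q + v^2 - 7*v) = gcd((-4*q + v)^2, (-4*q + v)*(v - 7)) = 4*q - v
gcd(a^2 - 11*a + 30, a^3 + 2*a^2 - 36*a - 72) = a - 6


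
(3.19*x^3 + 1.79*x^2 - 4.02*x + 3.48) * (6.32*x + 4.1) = 20.1608*x^4 + 24.3918*x^3 - 18.0674*x^2 + 5.5116*x + 14.268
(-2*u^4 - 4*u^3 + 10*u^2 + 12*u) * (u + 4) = -2*u^5 - 12*u^4 - 6*u^3 + 52*u^2 + 48*u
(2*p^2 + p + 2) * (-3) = -6*p^2 - 3*p - 6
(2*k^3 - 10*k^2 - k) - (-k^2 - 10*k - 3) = 2*k^3 - 9*k^2 + 9*k + 3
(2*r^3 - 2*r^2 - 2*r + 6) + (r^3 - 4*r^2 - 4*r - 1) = 3*r^3 - 6*r^2 - 6*r + 5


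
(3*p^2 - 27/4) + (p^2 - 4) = 4*p^2 - 43/4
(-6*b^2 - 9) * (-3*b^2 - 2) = 18*b^4 + 39*b^2 + 18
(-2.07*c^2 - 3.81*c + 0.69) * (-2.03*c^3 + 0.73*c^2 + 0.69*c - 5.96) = 4.2021*c^5 + 6.2232*c^4 - 5.6103*c^3 + 10.212*c^2 + 23.1837*c - 4.1124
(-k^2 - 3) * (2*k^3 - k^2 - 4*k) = -2*k^5 + k^4 - 2*k^3 + 3*k^2 + 12*k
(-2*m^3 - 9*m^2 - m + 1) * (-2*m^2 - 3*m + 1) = 4*m^5 + 24*m^4 + 27*m^3 - 8*m^2 - 4*m + 1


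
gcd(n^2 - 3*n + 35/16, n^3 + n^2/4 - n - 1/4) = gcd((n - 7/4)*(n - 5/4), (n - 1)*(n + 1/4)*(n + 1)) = 1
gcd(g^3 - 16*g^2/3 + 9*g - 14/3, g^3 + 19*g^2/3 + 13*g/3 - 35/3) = g - 1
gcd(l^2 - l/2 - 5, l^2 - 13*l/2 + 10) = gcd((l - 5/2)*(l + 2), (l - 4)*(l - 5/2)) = l - 5/2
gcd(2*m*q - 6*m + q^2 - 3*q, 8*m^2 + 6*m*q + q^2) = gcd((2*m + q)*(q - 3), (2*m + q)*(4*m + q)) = 2*m + q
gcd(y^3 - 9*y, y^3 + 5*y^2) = y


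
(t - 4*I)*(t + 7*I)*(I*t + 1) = I*t^3 - 2*t^2 + 31*I*t + 28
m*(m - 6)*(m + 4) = m^3 - 2*m^2 - 24*m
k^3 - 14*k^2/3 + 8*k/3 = k*(k - 4)*(k - 2/3)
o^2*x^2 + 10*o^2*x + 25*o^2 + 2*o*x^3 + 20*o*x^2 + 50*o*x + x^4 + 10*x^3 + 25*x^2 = (o + x)^2*(x + 5)^2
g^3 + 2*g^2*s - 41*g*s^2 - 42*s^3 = (g - 6*s)*(g + s)*(g + 7*s)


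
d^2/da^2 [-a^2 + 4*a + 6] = -2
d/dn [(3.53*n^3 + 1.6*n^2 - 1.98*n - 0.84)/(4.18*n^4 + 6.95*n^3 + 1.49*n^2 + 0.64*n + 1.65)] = (-14.7554*n^6 - 13.376*n^5 + 18.9689*n^4 + 46.0852*n^3 + 38.9617*n^2 + 7.7832*n - 2.7294)/(17.4724*n^8 + 58.102*n^7 + 60.7589*n^6 + 26.0614*n^5 + 24.9101*n^4 + 24.8422*n^3 + 5.3266*n^2 + 2.112*n + 2.7225)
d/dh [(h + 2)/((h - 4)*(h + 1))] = (-h^2 - 4*h + 2)/(h^4 - 6*h^3 + h^2 + 24*h + 16)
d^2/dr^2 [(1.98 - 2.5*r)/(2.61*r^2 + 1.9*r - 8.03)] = (-(2.5*r - 1.98)*(5.22*r + 1.9)*(10.44*r + 3.8) + (39.15*r - 0.835599999999999)*(2.61*r^2 + 1.9*r - 8.03))/(2.61*r^2 + 1.9*r - 8.03)^3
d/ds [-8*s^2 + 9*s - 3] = 9 - 16*s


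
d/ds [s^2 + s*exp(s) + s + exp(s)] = s*exp(s) + 2*s + 2*exp(s) + 1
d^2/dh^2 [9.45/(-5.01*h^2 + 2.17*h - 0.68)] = (474.39189*h^2 - 205.47513*h - 9.45*(10.02*h - 2.17)*(20.04*h - 4.34) + 64.38852)/(5.01*h^2 - 2.17*h + 0.68)^3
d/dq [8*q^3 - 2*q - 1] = 24*q^2 - 2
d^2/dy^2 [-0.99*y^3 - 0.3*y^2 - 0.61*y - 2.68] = -5.94*y - 0.6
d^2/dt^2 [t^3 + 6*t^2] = 6*t + 12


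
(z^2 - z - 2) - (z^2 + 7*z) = -8*z - 2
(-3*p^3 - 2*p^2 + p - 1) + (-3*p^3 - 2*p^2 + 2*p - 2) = -6*p^3 - 4*p^2 + 3*p - 3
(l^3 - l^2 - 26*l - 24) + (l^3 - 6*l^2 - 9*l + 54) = 2*l^3 - 7*l^2 - 35*l + 30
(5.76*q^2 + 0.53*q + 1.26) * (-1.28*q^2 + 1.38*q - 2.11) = -7.3728*q^4 + 7.2704*q^3 - 13.035*q^2 + 0.6205*q - 2.6586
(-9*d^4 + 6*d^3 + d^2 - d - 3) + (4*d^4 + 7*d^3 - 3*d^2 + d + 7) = -5*d^4 + 13*d^3 - 2*d^2 + 4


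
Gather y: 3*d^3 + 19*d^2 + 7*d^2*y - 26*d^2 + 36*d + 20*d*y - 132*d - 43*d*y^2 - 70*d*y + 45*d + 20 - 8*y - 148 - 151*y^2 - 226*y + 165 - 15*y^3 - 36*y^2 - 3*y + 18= 3*d^3 - 7*d^2 - 51*d - 15*y^3 + y^2*(-43*d - 187) + y*(7*d^2 - 50*d - 237) + 55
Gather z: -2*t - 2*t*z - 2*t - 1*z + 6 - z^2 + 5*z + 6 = -4*t - z^2 + z*(4 - 2*t) + 12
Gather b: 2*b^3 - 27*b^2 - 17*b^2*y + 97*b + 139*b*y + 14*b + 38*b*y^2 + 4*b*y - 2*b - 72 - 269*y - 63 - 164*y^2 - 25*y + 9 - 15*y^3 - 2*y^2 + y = 2*b^3 + b^2*(-17*y - 27) + b*(38*y^2 + 143*y + 109) - 15*y^3 - 166*y^2 - 293*y - 126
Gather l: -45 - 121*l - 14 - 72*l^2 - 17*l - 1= -72*l^2 - 138*l - 60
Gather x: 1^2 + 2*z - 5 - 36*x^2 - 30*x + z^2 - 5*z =-36*x^2 - 30*x + z^2 - 3*z - 4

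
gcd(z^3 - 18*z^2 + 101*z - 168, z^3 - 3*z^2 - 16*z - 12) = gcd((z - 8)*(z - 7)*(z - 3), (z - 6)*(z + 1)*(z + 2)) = 1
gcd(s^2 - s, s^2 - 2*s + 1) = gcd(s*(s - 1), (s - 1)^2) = s - 1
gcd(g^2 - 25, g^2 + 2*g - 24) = 1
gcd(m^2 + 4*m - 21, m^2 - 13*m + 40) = 1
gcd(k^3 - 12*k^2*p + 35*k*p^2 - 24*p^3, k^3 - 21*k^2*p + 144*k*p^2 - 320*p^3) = -k + 8*p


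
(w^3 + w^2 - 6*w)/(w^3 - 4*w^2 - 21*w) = (w - 2)/(w - 7)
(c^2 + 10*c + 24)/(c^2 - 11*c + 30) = (c^2 + 10*c + 24)/(c^2 - 11*c + 30)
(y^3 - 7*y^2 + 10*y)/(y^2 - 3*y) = (y^2 - 7*y + 10)/(y - 3)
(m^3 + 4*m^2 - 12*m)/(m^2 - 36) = m*(m - 2)/(m - 6)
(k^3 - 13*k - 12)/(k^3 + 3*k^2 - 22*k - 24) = (k + 3)/(k + 6)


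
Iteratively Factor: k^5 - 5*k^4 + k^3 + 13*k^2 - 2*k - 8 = (k - 4)*(k^4 - k^3 - 3*k^2 + k + 2) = (k - 4)*(k - 2)*(k^3 + k^2 - k - 1) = (k - 4)*(k - 2)*(k + 1)*(k^2 - 1) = (k - 4)*(k - 2)*(k + 1)^2*(k - 1)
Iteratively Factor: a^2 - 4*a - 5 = (a + 1)*(a - 5)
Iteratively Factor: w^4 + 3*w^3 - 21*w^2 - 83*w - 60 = (w + 1)*(w^3 + 2*w^2 - 23*w - 60) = (w - 5)*(w + 1)*(w^2 + 7*w + 12) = (w - 5)*(w + 1)*(w + 4)*(w + 3)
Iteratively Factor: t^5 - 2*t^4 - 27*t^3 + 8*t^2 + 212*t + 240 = (t + 2)*(t^4 - 4*t^3 - 19*t^2 + 46*t + 120) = (t + 2)*(t + 3)*(t^3 - 7*t^2 + 2*t + 40) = (t + 2)^2*(t + 3)*(t^2 - 9*t + 20) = (t - 4)*(t + 2)^2*(t + 3)*(t - 5)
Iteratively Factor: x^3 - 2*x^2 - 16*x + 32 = (x - 2)*(x^2 - 16) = (x - 2)*(x + 4)*(x - 4)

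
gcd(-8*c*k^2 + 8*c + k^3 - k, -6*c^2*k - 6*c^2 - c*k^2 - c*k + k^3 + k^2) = k + 1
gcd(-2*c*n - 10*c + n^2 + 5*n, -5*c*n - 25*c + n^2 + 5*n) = n + 5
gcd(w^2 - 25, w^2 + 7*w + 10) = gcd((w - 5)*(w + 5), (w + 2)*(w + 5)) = w + 5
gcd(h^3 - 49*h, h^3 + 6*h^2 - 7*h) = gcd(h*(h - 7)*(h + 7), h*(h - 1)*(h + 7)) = h^2 + 7*h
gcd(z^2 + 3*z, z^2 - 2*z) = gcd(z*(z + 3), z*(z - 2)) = z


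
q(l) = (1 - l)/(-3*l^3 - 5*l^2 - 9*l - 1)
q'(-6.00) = 0.01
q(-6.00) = 0.01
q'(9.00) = 0.00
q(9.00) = 0.00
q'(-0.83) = 0.35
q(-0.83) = 0.39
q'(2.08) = -0.00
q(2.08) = 0.02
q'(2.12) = -0.00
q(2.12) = 0.02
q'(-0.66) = 0.52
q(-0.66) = 0.46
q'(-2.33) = 0.09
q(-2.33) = 0.11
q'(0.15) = 1.89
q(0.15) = -0.34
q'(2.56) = -0.00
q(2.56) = 0.01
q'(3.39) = -0.00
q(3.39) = 0.01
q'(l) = (1 - l)*(9*l^2 + 10*l + 9)/(-3*l^3 - 5*l^2 - 9*l - 1)^2 - 1/(-3*l^3 - 5*l^2 - 9*l - 1) = (3*l^3 + 5*l^2 + 9*l - (l - 1)*(9*l^2 + 10*l + 9) + 1)/(3*l^3 + 5*l^2 + 9*l + 1)^2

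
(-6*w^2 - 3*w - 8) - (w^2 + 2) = -7*w^2 - 3*w - 10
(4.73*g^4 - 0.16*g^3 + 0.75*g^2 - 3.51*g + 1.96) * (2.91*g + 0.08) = 13.7643*g^5 - 0.0871999999999999*g^4 + 2.1697*g^3 - 10.1541*g^2 + 5.4228*g + 0.1568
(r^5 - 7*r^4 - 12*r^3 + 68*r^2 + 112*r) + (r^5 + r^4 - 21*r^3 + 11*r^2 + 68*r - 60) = 2*r^5 - 6*r^4 - 33*r^3 + 79*r^2 + 180*r - 60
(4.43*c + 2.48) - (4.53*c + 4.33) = -0.100000000000001*c - 1.85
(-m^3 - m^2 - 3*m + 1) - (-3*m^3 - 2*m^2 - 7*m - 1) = 2*m^3 + m^2 + 4*m + 2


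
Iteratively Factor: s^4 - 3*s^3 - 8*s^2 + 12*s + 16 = (s - 4)*(s^3 + s^2 - 4*s - 4) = (s - 4)*(s + 1)*(s^2 - 4) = (s - 4)*(s + 1)*(s + 2)*(s - 2)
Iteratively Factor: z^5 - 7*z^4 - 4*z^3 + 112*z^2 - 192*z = (z - 4)*(z^4 - 3*z^3 - 16*z^2 + 48*z) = (z - 4)^2*(z^3 + z^2 - 12*z) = (z - 4)^2*(z - 3)*(z^2 + 4*z) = (z - 4)^2*(z - 3)*(z + 4)*(z)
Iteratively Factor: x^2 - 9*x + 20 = (x - 5)*(x - 4)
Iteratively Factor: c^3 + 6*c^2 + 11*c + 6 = (c + 1)*(c^2 + 5*c + 6) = (c + 1)*(c + 3)*(c + 2)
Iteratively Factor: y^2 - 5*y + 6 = (y - 3)*(y - 2)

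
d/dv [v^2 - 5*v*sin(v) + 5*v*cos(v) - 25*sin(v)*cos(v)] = -5*sqrt(2)*v*sin(v + pi/4) + 2*v - 25*cos(2*v) + 5*sqrt(2)*cos(v + pi/4)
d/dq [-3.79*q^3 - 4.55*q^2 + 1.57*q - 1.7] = -11.37*q^2 - 9.1*q + 1.57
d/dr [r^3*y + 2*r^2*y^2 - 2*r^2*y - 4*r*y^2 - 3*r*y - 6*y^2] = y*(3*r^2 + 4*r*y - 4*r - 4*y - 3)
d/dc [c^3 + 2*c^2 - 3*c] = 3*c^2 + 4*c - 3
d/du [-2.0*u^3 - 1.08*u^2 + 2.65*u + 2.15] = -6.0*u^2 - 2.16*u + 2.65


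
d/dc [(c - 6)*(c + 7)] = 2*c + 1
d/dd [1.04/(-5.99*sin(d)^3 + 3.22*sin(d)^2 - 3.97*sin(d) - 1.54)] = (18.6888*sin(d)^2 - 6.6976*sin(d) + 4.1288)*cos(d)/(5.99*sin(d)^3 - 3.22*sin(d)^2 + 3.97*sin(d) + 1.54)^2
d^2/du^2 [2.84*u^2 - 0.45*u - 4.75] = 5.68000000000000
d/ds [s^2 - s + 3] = 2*s - 1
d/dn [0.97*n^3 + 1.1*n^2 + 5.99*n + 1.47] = 2.91*n^2 + 2.2*n + 5.99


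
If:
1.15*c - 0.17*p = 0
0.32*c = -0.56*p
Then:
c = 0.00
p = 0.00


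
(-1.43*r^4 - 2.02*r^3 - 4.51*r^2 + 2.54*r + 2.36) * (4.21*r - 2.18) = -6.0203*r^5 - 5.3868*r^4 - 14.5835*r^3 + 20.5252*r^2 + 4.3984*r - 5.1448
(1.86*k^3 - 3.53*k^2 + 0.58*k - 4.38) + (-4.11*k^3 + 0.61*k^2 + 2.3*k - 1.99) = -2.25*k^3 - 2.92*k^2 + 2.88*k - 6.37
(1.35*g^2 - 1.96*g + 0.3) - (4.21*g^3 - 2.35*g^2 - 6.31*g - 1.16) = -4.21*g^3 + 3.7*g^2 + 4.35*g + 1.46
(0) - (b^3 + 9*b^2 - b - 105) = -b^3 - 9*b^2 + b + 105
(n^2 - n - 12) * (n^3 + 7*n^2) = n^5 + 6*n^4 - 19*n^3 - 84*n^2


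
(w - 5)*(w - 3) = w^2 - 8*w + 15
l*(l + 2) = l^2 + 2*l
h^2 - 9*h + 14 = (h - 7)*(h - 2)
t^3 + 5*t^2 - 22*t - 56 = (t - 4)*(t + 2)*(t + 7)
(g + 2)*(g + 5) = g^2 + 7*g + 10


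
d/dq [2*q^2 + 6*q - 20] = 4*q + 6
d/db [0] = 0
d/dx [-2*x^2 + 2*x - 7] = 2 - 4*x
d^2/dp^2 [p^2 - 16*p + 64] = 2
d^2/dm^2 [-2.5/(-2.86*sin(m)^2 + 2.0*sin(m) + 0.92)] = (81.796*sin(m)^4 - 42.9*sin(m)^3 - 86.382*sin(m)^2 + 81.2*sin(m) - 33.156)/(-2.86*sin(m)^2 + 2.0*sin(m) + 0.92)^3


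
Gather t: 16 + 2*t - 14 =2*t + 2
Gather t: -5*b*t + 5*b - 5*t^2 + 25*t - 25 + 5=5*b - 5*t^2 + t*(25 - 5*b) - 20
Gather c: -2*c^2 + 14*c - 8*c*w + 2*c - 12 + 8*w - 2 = -2*c^2 + c*(16 - 8*w) + 8*w - 14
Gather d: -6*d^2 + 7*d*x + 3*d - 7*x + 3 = -6*d^2 + d*(7*x + 3) - 7*x + 3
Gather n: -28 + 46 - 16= 2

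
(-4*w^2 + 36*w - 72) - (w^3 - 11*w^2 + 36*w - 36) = -w^3 + 7*w^2 - 36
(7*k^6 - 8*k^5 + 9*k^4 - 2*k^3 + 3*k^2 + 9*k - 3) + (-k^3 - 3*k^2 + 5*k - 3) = 7*k^6 - 8*k^5 + 9*k^4 - 3*k^3 + 14*k - 6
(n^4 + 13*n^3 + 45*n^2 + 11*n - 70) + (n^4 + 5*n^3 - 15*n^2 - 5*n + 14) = 2*n^4 + 18*n^3 + 30*n^2 + 6*n - 56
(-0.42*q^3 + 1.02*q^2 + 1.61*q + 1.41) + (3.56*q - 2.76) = -0.42*q^3 + 1.02*q^2 + 5.17*q - 1.35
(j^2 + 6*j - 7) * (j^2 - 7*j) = j^4 - j^3 - 49*j^2 + 49*j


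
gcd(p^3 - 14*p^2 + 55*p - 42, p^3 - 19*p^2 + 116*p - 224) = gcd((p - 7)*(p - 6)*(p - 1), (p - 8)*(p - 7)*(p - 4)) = p - 7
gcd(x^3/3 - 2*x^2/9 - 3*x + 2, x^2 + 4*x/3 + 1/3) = 1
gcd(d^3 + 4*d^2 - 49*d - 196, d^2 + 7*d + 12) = d + 4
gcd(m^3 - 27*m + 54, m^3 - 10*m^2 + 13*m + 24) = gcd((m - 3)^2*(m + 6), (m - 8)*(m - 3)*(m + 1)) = m - 3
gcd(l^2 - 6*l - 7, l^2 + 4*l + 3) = l + 1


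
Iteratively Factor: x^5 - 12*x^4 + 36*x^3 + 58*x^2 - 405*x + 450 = (x - 5)*(x^4 - 7*x^3 + x^2 + 63*x - 90) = (x - 5)*(x - 2)*(x^3 - 5*x^2 - 9*x + 45) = (x - 5)*(x - 3)*(x - 2)*(x^2 - 2*x - 15) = (x - 5)^2*(x - 3)*(x - 2)*(x + 3)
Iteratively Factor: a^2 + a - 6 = (a - 2)*(a + 3)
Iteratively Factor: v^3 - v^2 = (v - 1)*(v^2) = v*(v - 1)*(v)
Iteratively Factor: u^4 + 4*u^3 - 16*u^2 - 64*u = (u + 4)*(u^3 - 16*u) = (u - 4)*(u + 4)*(u^2 + 4*u) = u*(u - 4)*(u + 4)*(u + 4)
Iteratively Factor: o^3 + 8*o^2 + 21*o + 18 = (o + 3)*(o^2 + 5*o + 6) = (o + 3)^2*(o + 2)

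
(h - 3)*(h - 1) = h^2 - 4*h + 3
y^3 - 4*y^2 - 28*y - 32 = (y - 8)*(y + 2)^2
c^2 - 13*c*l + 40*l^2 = (c - 8*l)*(c - 5*l)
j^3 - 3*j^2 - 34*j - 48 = (j - 8)*(j + 2)*(j + 3)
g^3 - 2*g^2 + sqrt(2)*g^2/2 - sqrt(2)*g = g*(g - 2)*(g + sqrt(2)/2)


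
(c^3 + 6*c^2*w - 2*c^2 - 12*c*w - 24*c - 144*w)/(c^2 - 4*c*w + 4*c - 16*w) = (-c^2 - 6*c*w + 6*c + 36*w)/(-c + 4*w)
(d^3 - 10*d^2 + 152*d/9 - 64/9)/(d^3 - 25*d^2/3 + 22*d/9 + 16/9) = (3*d - 4)/(3*d + 1)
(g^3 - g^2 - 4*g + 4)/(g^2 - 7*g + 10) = (g^2 + g - 2)/(g - 5)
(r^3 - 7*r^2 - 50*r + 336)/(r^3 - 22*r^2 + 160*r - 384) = (r + 7)/(r - 8)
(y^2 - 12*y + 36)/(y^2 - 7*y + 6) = (y - 6)/(y - 1)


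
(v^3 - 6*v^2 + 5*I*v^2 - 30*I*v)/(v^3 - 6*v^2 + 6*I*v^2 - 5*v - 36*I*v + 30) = v/(v + I)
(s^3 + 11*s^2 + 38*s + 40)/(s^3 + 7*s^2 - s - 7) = (s^3 + 11*s^2 + 38*s + 40)/(s^3 + 7*s^2 - s - 7)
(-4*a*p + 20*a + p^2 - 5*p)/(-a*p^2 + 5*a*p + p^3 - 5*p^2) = (-4*a + p)/(p*(-a + p))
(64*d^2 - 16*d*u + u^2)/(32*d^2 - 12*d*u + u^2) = (-8*d + u)/(-4*d + u)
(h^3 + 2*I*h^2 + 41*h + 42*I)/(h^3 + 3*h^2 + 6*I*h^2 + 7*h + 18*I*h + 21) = (h^2 - 5*I*h + 6)/(h^2 + h*(3 - I) - 3*I)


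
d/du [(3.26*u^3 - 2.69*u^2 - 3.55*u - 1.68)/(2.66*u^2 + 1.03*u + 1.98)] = (8.6716*u^4 + 6.7156*u^3 + 26.0367*u^2 - 1.7148*u - 5.2986)/(7.0756*u^4 + 5.4796*u^3 + 11.5945*u^2 + 4.0788*u + 3.9204)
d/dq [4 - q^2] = -2*q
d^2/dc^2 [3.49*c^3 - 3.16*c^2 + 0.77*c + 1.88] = 20.94*c - 6.32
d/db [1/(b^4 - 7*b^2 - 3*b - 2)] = (-4*b^3 + 14*b + 3)/(-b^4 + 7*b^2 + 3*b + 2)^2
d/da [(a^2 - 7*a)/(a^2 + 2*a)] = 9/(a^2 + 4*a + 4)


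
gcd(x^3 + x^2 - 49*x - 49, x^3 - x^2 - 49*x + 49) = x^2 - 49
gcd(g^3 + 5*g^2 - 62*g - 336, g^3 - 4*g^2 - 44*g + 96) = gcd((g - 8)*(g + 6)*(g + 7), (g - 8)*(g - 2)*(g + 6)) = g^2 - 2*g - 48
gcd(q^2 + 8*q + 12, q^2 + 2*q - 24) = q + 6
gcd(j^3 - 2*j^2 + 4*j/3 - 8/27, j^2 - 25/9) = 1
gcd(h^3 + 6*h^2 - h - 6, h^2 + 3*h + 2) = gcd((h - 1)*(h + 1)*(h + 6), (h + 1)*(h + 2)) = h + 1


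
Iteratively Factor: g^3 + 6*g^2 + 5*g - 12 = (g - 1)*(g^2 + 7*g + 12) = (g - 1)*(g + 3)*(g + 4)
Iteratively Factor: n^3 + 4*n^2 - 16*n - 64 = (n + 4)*(n^2 - 16) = (n - 4)*(n + 4)*(n + 4)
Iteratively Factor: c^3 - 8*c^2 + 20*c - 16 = (c - 4)*(c^2 - 4*c + 4) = (c - 4)*(c - 2)*(c - 2)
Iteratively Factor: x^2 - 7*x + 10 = (x - 2)*(x - 5)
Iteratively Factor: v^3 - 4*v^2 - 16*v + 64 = (v + 4)*(v^2 - 8*v + 16) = (v - 4)*(v + 4)*(v - 4)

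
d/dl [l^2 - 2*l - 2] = 2*l - 2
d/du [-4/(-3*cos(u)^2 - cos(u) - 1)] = 4*(6*cos(u) + 1)*sin(u)/(3*cos(u)^2 + cos(u) + 1)^2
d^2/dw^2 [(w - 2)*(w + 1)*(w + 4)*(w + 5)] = 12*w^2 + 48*w + 18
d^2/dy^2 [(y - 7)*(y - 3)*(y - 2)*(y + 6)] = 12*y^2 - 36*y - 62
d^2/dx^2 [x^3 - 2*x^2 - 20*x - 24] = 6*x - 4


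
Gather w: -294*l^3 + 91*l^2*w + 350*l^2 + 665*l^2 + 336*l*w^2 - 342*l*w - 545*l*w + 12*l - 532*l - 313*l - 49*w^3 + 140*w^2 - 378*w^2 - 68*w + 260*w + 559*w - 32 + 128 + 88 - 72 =-294*l^3 + 1015*l^2 - 833*l - 49*w^3 + w^2*(336*l - 238) + w*(91*l^2 - 887*l + 751) + 112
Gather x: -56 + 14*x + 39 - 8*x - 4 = 6*x - 21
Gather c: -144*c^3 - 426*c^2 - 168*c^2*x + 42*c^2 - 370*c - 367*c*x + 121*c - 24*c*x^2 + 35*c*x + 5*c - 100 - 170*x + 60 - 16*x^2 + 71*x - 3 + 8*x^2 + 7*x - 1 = -144*c^3 + c^2*(-168*x - 384) + c*(-24*x^2 - 332*x - 244) - 8*x^2 - 92*x - 44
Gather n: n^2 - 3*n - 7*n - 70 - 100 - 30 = n^2 - 10*n - 200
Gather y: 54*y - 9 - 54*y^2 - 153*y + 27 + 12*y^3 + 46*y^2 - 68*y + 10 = 12*y^3 - 8*y^2 - 167*y + 28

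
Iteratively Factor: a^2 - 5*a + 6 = (a - 3)*(a - 2)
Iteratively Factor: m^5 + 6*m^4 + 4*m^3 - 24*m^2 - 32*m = (m + 2)*(m^4 + 4*m^3 - 4*m^2 - 16*m) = (m + 2)*(m + 4)*(m^3 - 4*m) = (m + 2)^2*(m + 4)*(m^2 - 2*m) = (m - 2)*(m + 2)^2*(m + 4)*(m)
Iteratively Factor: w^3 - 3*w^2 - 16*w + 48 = (w - 3)*(w^2 - 16) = (w - 3)*(w + 4)*(w - 4)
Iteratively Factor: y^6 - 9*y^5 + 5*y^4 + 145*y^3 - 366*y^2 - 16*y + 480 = (y + 1)*(y^5 - 10*y^4 + 15*y^3 + 130*y^2 - 496*y + 480) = (y - 2)*(y + 1)*(y^4 - 8*y^3 - y^2 + 128*y - 240) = (y - 2)*(y + 1)*(y + 4)*(y^3 - 12*y^2 + 47*y - 60) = (y - 3)*(y - 2)*(y + 1)*(y + 4)*(y^2 - 9*y + 20) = (y - 4)*(y - 3)*(y - 2)*(y + 1)*(y + 4)*(y - 5)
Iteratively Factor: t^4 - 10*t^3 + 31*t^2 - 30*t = (t - 2)*(t^3 - 8*t^2 + 15*t) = (t - 5)*(t - 2)*(t^2 - 3*t) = t*(t - 5)*(t - 2)*(t - 3)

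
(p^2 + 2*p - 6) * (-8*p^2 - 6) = -8*p^4 - 16*p^3 + 42*p^2 - 12*p + 36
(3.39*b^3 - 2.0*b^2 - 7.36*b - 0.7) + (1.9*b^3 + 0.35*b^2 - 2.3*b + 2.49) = 5.29*b^3 - 1.65*b^2 - 9.66*b + 1.79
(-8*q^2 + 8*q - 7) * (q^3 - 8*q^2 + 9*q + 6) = -8*q^5 + 72*q^4 - 143*q^3 + 80*q^2 - 15*q - 42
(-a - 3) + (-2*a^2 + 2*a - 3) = -2*a^2 + a - 6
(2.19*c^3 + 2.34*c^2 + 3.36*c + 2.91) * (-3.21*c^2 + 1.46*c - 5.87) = -7.0299*c^5 - 4.314*c^4 - 20.2245*c^3 - 18.1713*c^2 - 15.4746*c - 17.0817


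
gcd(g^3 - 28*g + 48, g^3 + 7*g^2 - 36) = g^2 + 4*g - 12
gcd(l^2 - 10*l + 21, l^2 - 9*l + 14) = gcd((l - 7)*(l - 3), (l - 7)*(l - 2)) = l - 7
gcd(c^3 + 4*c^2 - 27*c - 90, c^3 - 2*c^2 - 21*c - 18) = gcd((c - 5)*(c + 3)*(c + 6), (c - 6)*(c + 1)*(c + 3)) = c + 3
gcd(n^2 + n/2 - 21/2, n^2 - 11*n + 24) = n - 3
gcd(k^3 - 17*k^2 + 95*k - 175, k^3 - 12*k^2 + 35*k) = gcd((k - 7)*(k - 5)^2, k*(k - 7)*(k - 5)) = k^2 - 12*k + 35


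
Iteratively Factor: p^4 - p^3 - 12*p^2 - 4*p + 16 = (p - 4)*(p^3 + 3*p^2 - 4) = (p - 4)*(p + 2)*(p^2 + p - 2) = (p - 4)*(p - 1)*(p + 2)*(p + 2)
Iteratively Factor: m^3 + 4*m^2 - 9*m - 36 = (m + 4)*(m^2 - 9) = (m - 3)*(m + 4)*(m + 3)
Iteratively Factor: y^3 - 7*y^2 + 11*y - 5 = (y - 1)*(y^2 - 6*y + 5) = (y - 5)*(y - 1)*(y - 1)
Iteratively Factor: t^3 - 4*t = (t - 2)*(t^2 + 2*t) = (t - 2)*(t + 2)*(t)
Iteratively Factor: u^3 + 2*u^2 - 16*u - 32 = (u + 4)*(u^2 - 2*u - 8) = (u + 2)*(u + 4)*(u - 4)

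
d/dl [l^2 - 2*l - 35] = 2*l - 2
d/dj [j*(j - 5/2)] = 2*j - 5/2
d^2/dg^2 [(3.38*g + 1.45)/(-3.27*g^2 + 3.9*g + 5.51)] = ((3.38*g + 1.45)*(6.54*g - 3.9)*(13.08*g - 7.8) + (66.3156*g - 16.881)*(-3.27*g^2 + 3.9*g + 5.51))/(-3.27*g^2 + 3.9*g + 5.51)^3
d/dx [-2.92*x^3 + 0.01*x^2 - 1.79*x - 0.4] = -8.76*x^2 + 0.02*x - 1.79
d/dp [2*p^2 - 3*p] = 4*p - 3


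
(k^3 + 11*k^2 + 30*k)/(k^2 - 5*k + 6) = k*(k^2 + 11*k + 30)/(k^2 - 5*k + 6)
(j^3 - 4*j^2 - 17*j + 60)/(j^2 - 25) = (j^2 + j - 12)/(j + 5)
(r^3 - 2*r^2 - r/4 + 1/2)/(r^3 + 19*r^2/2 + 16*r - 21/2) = (r^2 - 3*r/2 - 1)/(r^2 + 10*r + 21)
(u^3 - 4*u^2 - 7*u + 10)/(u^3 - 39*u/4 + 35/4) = 4*(u^2 - 3*u - 10)/(4*u^2 + 4*u - 35)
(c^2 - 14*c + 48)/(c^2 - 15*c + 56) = (c - 6)/(c - 7)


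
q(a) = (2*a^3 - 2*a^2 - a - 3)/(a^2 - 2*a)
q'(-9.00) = 1.97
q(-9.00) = -16.30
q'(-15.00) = 1.99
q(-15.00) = -28.19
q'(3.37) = 1.07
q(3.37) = 10.28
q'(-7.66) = 1.96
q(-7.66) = -13.67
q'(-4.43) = 1.89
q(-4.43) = -7.43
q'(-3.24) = 1.80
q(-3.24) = -5.23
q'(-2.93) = 1.76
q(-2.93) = -4.68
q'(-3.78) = 1.85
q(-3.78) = -6.22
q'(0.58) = -3.20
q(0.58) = 4.69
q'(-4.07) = 1.87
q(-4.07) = -6.76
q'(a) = (2 - 2*a)*(2*a^3 - 2*a^2 - a - 3)/(a^2 - 2*a)^2 + (6*a^2 - 4*a - 1)/(a^2 - 2*a) = (2*a^4 - 8*a^3 + 5*a^2 + 6*a - 6)/(a^2*(a^2 - 4*a + 4))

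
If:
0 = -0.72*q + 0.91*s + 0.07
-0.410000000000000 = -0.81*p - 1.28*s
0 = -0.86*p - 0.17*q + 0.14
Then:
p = 0.08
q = 0.44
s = 0.27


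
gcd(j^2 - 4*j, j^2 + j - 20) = j - 4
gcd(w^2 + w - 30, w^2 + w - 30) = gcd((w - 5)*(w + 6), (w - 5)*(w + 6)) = w^2 + w - 30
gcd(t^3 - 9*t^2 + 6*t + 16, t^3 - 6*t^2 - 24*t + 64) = t^2 - 10*t + 16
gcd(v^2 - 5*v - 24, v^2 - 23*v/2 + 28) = v - 8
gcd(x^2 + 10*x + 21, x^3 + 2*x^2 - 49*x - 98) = x + 7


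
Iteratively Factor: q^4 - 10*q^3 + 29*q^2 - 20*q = (q - 1)*(q^3 - 9*q^2 + 20*q) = (q - 5)*(q - 1)*(q^2 - 4*q) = q*(q - 5)*(q - 1)*(q - 4)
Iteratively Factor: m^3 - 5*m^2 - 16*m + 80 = (m - 4)*(m^2 - m - 20) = (m - 4)*(m + 4)*(m - 5)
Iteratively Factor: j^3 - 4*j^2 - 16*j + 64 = (j - 4)*(j^2 - 16) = (j - 4)^2*(j + 4)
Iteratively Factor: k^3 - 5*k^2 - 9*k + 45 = (k - 3)*(k^2 - 2*k - 15) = (k - 5)*(k - 3)*(k + 3)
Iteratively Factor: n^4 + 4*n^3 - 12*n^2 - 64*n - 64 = (n - 4)*(n^3 + 8*n^2 + 20*n + 16) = (n - 4)*(n + 4)*(n^2 + 4*n + 4) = (n - 4)*(n + 2)*(n + 4)*(n + 2)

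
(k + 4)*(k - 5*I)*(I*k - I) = I*k^3 + 5*k^2 + 3*I*k^2 + 15*k - 4*I*k - 20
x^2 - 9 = (x - 3)*(x + 3)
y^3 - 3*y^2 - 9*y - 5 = (y - 5)*(y + 1)^2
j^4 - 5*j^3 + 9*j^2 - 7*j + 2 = (j - 2)*(j - 1)^3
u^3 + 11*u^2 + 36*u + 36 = (u + 2)*(u + 3)*(u + 6)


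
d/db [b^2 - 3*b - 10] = 2*b - 3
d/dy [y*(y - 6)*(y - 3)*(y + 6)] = 4*y^3 - 9*y^2 - 72*y + 108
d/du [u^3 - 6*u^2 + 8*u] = 3*u^2 - 12*u + 8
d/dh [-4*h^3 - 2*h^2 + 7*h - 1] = -12*h^2 - 4*h + 7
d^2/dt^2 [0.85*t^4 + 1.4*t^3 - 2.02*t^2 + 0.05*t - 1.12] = 10.2*t^2 + 8.4*t - 4.04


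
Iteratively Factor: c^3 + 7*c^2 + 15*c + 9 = (c + 3)*(c^2 + 4*c + 3) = (c + 3)^2*(c + 1)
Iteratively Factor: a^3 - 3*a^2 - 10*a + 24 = (a - 4)*(a^2 + a - 6) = (a - 4)*(a + 3)*(a - 2)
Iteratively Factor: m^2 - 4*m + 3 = (m - 1)*(m - 3)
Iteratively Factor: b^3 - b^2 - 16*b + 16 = (b - 1)*(b^2 - 16) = (b - 4)*(b - 1)*(b + 4)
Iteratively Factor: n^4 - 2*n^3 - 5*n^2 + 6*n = (n + 2)*(n^3 - 4*n^2 + 3*n) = n*(n + 2)*(n^2 - 4*n + 3) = n*(n - 1)*(n + 2)*(n - 3)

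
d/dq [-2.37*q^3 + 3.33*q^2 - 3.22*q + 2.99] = -7.11*q^2 + 6.66*q - 3.22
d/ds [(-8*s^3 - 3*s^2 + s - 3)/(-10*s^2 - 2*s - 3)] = (80*s^4 + 32*s^3 + 88*s^2 - 42*s - 9)/(100*s^4 + 40*s^3 + 64*s^2 + 12*s + 9)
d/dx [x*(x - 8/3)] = 2*x - 8/3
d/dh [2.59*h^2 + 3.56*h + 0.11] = 5.18*h + 3.56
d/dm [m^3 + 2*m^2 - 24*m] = 3*m^2 + 4*m - 24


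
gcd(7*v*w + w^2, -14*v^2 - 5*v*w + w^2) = 1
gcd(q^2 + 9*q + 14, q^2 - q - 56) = q + 7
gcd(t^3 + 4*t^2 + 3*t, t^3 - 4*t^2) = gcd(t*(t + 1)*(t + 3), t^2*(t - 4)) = t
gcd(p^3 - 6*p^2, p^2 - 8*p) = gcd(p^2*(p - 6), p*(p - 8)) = p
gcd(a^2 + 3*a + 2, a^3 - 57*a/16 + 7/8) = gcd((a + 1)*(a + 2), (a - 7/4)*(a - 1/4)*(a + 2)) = a + 2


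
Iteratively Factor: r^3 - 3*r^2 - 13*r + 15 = (r - 5)*(r^2 + 2*r - 3) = (r - 5)*(r - 1)*(r + 3)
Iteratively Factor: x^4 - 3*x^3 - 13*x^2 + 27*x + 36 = (x - 3)*(x^3 - 13*x - 12) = (x - 3)*(x + 3)*(x^2 - 3*x - 4) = (x - 4)*(x - 3)*(x + 3)*(x + 1)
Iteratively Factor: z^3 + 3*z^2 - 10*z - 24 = (z - 3)*(z^2 + 6*z + 8) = (z - 3)*(z + 4)*(z + 2)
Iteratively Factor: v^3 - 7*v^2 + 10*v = (v - 2)*(v^2 - 5*v) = v*(v - 2)*(v - 5)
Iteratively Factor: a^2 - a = (a - 1)*(a)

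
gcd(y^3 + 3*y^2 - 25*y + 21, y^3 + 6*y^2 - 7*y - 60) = y - 3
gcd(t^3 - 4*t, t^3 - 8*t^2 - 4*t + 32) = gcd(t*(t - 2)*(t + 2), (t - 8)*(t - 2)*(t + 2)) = t^2 - 4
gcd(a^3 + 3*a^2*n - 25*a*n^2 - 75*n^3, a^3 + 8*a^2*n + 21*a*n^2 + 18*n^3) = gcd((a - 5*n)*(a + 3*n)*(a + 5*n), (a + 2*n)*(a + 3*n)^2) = a + 3*n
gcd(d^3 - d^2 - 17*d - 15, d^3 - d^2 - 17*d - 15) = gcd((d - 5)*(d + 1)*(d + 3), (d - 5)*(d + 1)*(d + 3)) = d^3 - d^2 - 17*d - 15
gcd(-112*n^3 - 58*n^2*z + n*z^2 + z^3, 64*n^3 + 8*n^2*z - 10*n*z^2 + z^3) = -16*n^2 - 6*n*z + z^2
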